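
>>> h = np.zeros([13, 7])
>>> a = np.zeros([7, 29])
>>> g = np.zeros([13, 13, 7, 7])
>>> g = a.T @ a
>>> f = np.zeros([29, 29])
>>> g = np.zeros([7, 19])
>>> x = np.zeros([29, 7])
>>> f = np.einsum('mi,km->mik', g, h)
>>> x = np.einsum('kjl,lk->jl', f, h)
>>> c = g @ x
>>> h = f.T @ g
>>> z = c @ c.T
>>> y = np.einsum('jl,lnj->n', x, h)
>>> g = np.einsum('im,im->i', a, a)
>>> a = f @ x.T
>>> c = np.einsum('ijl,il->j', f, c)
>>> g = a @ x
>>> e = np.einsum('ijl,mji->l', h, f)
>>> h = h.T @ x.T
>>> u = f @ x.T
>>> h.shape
(19, 19, 19)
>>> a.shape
(7, 19, 19)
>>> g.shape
(7, 19, 13)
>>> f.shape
(7, 19, 13)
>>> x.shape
(19, 13)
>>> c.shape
(19,)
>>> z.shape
(7, 7)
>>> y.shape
(19,)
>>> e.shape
(19,)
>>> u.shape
(7, 19, 19)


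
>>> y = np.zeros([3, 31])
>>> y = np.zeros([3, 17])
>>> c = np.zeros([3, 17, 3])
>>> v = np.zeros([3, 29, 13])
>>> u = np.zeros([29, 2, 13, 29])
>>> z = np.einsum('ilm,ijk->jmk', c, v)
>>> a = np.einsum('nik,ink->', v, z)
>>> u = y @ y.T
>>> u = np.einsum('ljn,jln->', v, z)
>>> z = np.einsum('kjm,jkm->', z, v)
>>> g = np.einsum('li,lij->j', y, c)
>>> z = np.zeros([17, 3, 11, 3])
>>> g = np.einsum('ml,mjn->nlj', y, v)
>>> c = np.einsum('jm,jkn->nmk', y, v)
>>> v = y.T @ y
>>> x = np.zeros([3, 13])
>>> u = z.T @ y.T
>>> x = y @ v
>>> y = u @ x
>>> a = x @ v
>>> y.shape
(3, 11, 3, 17)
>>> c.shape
(13, 17, 29)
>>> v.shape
(17, 17)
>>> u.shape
(3, 11, 3, 3)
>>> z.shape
(17, 3, 11, 3)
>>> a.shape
(3, 17)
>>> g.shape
(13, 17, 29)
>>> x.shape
(3, 17)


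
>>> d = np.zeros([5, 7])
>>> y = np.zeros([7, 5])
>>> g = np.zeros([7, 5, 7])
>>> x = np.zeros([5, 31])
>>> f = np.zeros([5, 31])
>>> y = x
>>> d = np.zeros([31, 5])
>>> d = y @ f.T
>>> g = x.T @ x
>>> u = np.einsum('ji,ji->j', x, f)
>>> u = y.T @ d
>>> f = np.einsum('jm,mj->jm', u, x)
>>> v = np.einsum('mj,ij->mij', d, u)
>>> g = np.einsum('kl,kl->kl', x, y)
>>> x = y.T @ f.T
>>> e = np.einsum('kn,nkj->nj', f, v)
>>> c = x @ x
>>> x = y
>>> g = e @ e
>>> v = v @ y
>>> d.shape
(5, 5)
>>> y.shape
(5, 31)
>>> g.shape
(5, 5)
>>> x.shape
(5, 31)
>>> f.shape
(31, 5)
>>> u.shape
(31, 5)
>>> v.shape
(5, 31, 31)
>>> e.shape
(5, 5)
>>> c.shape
(31, 31)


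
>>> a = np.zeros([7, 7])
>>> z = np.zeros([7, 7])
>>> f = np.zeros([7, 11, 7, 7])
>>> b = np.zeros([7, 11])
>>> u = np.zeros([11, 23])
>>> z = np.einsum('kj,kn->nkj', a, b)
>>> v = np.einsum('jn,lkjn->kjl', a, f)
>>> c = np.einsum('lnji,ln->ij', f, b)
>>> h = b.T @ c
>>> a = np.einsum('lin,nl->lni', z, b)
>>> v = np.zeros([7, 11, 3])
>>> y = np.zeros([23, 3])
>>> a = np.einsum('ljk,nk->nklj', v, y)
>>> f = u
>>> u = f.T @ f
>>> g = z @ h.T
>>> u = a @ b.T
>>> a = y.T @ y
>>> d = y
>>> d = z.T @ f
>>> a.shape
(3, 3)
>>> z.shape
(11, 7, 7)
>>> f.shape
(11, 23)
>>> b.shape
(7, 11)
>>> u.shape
(23, 3, 7, 7)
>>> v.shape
(7, 11, 3)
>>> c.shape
(7, 7)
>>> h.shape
(11, 7)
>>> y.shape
(23, 3)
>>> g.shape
(11, 7, 11)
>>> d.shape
(7, 7, 23)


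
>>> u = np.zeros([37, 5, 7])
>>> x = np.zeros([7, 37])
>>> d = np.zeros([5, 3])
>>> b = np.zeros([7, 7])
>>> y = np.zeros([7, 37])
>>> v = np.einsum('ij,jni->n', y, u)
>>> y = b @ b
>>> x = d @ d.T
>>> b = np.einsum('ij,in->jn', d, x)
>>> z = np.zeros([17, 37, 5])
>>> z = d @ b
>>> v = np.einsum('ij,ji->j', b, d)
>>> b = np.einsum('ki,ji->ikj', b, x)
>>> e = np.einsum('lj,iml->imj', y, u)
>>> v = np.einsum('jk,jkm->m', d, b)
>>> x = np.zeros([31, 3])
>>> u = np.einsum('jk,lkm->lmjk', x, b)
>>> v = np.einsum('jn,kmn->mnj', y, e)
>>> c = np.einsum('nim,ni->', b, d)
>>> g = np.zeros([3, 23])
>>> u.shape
(5, 5, 31, 3)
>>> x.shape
(31, 3)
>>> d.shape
(5, 3)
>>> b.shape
(5, 3, 5)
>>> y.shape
(7, 7)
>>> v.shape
(5, 7, 7)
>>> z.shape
(5, 5)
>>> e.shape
(37, 5, 7)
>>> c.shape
()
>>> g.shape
(3, 23)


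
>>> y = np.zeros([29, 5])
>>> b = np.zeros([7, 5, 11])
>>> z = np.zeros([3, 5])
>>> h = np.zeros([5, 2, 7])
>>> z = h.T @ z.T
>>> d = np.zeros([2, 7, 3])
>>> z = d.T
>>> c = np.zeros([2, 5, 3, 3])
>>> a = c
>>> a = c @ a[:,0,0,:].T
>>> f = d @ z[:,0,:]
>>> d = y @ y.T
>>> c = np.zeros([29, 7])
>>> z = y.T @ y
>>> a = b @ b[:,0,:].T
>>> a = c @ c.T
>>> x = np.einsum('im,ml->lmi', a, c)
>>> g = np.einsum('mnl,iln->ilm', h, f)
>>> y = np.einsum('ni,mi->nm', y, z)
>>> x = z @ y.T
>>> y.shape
(29, 5)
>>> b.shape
(7, 5, 11)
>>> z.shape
(5, 5)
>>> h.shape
(5, 2, 7)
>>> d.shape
(29, 29)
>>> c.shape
(29, 7)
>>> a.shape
(29, 29)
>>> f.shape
(2, 7, 2)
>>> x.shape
(5, 29)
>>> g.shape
(2, 7, 5)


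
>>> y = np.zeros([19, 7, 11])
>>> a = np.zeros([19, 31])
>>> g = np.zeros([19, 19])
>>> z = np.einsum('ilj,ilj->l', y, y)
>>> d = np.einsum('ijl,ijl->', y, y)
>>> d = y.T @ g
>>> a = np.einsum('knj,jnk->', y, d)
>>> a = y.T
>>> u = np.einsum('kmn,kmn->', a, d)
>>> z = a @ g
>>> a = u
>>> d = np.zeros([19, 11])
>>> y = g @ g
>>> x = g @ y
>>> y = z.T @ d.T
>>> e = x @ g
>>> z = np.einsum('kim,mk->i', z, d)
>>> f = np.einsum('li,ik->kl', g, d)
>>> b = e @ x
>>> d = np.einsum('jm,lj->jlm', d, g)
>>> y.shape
(19, 7, 19)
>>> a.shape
()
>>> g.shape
(19, 19)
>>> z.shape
(7,)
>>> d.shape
(19, 19, 11)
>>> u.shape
()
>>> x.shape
(19, 19)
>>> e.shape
(19, 19)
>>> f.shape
(11, 19)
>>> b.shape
(19, 19)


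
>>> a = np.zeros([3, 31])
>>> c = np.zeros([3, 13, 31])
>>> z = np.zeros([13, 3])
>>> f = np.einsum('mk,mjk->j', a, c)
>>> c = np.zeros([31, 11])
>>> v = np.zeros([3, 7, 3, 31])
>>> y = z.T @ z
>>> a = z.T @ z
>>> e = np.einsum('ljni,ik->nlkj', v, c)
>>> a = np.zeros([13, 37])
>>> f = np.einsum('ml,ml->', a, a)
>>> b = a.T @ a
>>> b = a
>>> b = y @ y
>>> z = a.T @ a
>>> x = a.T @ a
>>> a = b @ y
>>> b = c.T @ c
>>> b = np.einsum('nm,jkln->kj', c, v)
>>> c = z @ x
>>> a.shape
(3, 3)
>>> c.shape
(37, 37)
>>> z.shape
(37, 37)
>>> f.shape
()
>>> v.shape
(3, 7, 3, 31)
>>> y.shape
(3, 3)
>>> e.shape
(3, 3, 11, 7)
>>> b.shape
(7, 3)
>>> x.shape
(37, 37)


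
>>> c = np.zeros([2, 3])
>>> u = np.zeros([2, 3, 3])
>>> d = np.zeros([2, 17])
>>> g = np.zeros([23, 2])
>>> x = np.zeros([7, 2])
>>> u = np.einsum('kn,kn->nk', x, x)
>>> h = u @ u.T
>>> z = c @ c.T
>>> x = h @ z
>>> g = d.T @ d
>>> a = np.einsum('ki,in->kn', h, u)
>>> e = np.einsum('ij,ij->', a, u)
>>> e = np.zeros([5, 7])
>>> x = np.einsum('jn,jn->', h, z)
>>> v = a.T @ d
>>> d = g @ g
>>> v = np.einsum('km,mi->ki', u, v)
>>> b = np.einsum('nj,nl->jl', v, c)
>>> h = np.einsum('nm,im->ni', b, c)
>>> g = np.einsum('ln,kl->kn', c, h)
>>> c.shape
(2, 3)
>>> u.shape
(2, 7)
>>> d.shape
(17, 17)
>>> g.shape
(17, 3)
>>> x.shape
()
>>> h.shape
(17, 2)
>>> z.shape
(2, 2)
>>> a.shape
(2, 7)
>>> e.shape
(5, 7)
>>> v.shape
(2, 17)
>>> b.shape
(17, 3)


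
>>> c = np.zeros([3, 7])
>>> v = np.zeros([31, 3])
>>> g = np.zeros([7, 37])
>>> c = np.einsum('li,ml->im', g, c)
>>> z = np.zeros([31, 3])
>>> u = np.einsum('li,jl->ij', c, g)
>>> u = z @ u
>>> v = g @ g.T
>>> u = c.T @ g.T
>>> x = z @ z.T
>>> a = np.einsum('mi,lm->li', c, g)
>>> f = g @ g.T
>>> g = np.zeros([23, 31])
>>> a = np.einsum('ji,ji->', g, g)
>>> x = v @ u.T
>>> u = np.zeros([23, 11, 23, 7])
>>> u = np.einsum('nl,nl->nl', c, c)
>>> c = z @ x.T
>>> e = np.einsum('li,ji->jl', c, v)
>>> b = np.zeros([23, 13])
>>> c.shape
(31, 7)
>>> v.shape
(7, 7)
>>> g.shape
(23, 31)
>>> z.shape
(31, 3)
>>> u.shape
(37, 3)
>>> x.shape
(7, 3)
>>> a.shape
()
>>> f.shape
(7, 7)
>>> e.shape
(7, 31)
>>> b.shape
(23, 13)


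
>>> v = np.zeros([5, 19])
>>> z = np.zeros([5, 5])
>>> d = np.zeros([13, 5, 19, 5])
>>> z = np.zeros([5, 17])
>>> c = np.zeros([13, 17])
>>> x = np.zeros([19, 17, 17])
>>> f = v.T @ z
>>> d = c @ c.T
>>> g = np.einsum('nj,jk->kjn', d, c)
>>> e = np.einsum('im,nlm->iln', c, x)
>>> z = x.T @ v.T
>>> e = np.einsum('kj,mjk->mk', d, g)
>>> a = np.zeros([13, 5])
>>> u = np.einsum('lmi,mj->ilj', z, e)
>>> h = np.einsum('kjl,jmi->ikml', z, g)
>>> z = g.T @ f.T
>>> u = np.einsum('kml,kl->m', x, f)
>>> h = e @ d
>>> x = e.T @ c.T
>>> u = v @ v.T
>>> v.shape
(5, 19)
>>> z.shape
(13, 13, 19)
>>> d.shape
(13, 13)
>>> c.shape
(13, 17)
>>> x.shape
(13, 13)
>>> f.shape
(19, 17)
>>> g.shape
(17, 13, 13)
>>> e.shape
(17, 13)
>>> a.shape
(13, 5)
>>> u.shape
(5, 5)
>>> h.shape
(17, 13)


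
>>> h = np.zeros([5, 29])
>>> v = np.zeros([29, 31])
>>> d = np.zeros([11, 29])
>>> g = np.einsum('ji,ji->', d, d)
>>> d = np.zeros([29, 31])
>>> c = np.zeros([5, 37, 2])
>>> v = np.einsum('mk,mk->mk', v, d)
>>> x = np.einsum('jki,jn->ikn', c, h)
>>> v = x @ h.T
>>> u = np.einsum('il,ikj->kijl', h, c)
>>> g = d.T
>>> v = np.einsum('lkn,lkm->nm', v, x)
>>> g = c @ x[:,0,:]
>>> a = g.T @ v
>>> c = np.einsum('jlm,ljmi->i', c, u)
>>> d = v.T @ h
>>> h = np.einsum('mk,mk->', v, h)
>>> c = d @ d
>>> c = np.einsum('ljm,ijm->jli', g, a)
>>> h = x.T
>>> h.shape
(29, 37, 2)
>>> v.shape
(5, 29)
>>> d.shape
(29, 29)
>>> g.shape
(5, 37, 29)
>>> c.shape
(37, 5, 29)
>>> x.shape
(2, 37, 29)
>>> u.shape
(37, 5, 2, 29)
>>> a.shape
(29, 37, 29)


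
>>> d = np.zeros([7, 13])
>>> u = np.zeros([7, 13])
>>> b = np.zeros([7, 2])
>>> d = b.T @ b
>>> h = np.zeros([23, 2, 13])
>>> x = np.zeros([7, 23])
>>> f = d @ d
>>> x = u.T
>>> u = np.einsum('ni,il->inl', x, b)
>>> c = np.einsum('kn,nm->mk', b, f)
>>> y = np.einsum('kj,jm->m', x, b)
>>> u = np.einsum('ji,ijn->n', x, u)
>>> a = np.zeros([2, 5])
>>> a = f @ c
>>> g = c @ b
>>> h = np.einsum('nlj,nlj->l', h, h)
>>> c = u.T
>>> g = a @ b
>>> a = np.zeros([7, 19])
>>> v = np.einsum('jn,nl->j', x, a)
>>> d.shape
(2, 2)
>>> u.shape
(2,)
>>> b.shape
(7, 2)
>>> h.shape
(2,)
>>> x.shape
(13, 7)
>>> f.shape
(2, 2)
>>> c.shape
(2,)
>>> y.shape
(2,)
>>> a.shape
(7, 19)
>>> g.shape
(2, 2)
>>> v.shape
(13,)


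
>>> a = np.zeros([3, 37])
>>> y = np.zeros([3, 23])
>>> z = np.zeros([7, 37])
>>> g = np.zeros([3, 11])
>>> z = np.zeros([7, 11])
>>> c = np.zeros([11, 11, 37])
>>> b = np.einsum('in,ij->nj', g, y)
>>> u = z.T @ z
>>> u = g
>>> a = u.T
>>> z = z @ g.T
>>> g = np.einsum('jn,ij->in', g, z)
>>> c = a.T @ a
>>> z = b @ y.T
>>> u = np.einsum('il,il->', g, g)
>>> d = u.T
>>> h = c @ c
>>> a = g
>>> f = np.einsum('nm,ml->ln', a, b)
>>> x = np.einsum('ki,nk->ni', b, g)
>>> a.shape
(7, 11)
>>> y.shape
(3, 23)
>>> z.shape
(11, 3)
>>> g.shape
(7, 11)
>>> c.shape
(3, 3)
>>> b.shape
(11, 23)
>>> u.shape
()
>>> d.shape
()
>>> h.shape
(3, 3)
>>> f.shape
(23, 7)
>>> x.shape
(7, 23)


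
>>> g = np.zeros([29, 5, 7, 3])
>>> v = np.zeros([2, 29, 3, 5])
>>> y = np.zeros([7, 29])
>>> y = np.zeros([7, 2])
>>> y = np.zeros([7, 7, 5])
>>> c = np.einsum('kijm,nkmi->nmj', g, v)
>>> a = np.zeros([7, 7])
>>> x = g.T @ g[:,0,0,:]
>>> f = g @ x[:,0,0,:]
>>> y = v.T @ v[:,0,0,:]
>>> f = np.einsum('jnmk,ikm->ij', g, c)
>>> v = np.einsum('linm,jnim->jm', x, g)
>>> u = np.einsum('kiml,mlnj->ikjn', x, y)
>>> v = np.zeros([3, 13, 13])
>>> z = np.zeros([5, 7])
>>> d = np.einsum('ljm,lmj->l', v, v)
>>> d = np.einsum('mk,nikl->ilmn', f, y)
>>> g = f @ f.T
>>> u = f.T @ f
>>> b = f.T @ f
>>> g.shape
(2, 2)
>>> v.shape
(3, 13, 13)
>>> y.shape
(5, 3, 29, 5)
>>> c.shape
(2, 3, 7)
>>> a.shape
(7, 7)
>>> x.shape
(3, 7, 5, 3)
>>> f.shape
(2, 29)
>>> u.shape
(29, 29)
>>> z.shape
(5, 7)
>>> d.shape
(3, 5, 2, 5)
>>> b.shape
(29, 29)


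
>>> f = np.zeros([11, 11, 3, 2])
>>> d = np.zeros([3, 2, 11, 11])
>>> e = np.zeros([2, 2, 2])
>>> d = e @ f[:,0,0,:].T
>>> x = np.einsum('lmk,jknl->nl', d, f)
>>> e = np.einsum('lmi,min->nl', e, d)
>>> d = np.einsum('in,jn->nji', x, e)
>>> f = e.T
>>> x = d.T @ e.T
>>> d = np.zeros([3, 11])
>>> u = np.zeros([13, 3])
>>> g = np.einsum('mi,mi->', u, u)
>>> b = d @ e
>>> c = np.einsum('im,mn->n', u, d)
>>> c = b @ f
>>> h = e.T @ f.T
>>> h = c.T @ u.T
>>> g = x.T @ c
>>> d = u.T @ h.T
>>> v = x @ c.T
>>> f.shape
(2, 11)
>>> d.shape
(3, 11)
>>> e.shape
(11, 2)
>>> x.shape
(3, 11, 11)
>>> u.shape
(13, 3)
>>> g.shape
(11, 11, 11)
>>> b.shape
(3, 2)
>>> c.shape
(3, 11)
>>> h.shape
(11, 13)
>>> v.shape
(3, 11, 3)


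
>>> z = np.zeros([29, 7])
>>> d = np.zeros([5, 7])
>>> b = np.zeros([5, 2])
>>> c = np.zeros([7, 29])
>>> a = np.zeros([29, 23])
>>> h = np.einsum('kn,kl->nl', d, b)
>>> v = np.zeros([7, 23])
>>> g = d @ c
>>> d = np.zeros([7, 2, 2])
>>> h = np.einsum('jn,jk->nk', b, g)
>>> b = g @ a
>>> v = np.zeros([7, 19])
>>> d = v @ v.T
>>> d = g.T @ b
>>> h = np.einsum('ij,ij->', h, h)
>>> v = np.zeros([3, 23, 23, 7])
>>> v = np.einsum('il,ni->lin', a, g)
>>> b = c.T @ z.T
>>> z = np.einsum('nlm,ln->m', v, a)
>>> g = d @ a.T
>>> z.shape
(5,)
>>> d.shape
(29, 23)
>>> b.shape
(29, 29)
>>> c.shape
(7, 29)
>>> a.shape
(29, 23)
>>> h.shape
()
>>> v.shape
(23, 29, 5)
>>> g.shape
(29, 29)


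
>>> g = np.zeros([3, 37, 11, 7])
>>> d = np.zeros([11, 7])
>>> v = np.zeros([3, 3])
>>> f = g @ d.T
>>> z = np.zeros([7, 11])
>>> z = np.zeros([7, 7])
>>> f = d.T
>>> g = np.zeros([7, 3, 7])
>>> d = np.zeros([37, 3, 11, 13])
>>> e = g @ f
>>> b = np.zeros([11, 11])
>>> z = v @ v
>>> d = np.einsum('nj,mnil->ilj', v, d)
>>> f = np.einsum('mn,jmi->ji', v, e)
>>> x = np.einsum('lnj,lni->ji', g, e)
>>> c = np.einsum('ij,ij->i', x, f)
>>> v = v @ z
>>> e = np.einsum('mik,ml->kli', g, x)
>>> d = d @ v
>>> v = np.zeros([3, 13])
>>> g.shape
(7, 3, 7)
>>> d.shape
(11, 13, 3)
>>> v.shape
(3, 13)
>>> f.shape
(7, 11)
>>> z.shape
(3, 3)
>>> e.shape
(7, 11, 3)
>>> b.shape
(11, 11)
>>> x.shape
(7, 11)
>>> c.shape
(7,)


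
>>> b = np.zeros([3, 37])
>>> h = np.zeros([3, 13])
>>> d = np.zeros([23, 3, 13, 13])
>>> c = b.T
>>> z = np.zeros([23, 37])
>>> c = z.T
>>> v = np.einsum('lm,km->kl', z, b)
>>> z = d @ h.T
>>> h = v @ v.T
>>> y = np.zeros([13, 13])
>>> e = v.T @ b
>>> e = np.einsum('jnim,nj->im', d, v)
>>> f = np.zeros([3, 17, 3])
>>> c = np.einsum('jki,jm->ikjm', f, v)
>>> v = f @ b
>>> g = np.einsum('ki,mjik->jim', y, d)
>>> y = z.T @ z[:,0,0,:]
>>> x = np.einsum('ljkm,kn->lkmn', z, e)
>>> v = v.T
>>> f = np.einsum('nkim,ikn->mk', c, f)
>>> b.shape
(3, 37)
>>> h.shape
(3, 3)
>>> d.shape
(23, 3, 13, 13)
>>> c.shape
(3, 17, 3, 23)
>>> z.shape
(23, 3, 13, 3)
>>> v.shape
(37, 17, 3)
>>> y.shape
(3, 13, 3, 3)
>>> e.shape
(13, 13)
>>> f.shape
(23, 17)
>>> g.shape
(3, 13, 23)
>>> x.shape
(23, 13, 3, 13)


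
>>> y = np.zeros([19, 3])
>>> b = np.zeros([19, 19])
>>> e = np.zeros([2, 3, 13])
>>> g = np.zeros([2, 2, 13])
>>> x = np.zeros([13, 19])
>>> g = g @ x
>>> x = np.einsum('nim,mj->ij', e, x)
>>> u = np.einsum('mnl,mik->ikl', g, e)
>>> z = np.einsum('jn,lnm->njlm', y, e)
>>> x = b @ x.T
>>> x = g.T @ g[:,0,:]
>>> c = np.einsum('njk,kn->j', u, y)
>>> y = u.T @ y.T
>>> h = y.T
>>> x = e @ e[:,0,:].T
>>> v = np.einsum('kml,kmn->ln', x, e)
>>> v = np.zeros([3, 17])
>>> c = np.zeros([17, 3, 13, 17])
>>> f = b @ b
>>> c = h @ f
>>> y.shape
(19, 13, 19)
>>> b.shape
(19, 19)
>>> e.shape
(2, 3, 13)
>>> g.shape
(2, 2, 19)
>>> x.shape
(2, 3, 2)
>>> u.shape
(3, 13, 19)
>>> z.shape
(3, 19, 2, 13)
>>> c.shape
(19, 13, 19)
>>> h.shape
(19, 13, 19)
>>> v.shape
(3, 17)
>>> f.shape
(19, 19)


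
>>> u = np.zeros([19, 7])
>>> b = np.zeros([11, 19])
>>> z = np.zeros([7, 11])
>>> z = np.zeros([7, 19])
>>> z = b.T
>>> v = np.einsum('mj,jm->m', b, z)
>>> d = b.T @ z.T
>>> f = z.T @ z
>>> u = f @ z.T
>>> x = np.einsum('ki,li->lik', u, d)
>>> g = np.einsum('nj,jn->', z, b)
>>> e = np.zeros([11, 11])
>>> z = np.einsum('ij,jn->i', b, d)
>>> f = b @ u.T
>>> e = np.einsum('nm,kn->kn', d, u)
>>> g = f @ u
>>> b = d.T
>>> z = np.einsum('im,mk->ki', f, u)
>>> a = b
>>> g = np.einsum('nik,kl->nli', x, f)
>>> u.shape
(11, 19)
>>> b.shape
(19, 19)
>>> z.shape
(19, 11)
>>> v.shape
(11,)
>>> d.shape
(19, 19)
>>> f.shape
(11, 11)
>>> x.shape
(19, 19, 11)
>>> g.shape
(19, 11, 19)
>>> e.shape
(11, 19)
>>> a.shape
(19, 19)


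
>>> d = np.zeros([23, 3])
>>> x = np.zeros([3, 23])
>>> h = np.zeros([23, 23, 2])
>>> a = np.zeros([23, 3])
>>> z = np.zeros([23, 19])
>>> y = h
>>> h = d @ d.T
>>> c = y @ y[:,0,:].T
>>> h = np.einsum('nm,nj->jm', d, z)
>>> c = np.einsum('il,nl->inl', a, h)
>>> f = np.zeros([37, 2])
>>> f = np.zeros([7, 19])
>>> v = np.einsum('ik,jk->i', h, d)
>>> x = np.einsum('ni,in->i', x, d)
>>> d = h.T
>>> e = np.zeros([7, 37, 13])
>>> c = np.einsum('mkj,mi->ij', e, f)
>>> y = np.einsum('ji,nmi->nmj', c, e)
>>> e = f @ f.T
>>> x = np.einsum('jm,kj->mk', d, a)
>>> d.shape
(3, 19)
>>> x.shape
(19, 23)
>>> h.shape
(19, 3)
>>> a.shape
(23, 3)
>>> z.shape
(23, 19)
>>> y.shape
(7, 37, 19)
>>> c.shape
(19, 13)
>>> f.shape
(7, 19)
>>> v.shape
(19,)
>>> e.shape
(7, 7)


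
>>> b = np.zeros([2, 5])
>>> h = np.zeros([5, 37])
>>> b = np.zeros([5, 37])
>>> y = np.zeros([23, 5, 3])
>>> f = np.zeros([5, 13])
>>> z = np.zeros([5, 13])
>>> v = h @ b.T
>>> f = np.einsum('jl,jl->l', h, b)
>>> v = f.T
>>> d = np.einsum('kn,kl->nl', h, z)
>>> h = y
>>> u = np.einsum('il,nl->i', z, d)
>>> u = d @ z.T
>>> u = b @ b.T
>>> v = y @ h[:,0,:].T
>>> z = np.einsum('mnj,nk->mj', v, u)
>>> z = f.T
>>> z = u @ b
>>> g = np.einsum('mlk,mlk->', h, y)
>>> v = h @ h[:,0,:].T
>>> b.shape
(5, 37)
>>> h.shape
(23, 5, 3)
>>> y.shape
(23, 5, 3)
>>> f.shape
(37,)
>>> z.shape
(5, 37)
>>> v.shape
(23, 5, 23)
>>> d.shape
(37, 13)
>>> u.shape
(5, 5)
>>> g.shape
()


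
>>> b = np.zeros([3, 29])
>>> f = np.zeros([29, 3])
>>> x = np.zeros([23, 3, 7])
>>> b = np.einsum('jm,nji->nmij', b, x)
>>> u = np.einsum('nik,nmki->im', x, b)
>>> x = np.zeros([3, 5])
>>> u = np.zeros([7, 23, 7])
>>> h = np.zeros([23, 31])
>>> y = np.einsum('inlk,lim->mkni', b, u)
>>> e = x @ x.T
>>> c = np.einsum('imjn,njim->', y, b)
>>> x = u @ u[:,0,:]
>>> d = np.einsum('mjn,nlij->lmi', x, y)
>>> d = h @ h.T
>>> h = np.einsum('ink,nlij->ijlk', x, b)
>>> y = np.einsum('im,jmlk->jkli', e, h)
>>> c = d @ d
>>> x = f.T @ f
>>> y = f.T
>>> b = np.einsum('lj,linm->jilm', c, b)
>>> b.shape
(23, 29, 23, 3)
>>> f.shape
(29, 3)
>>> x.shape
(3, 3)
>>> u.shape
(7, 23, 7)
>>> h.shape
(7, 3, 29, 7)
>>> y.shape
(3, 29)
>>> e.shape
(3, 3)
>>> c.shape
(23, 23)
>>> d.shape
(23, 23)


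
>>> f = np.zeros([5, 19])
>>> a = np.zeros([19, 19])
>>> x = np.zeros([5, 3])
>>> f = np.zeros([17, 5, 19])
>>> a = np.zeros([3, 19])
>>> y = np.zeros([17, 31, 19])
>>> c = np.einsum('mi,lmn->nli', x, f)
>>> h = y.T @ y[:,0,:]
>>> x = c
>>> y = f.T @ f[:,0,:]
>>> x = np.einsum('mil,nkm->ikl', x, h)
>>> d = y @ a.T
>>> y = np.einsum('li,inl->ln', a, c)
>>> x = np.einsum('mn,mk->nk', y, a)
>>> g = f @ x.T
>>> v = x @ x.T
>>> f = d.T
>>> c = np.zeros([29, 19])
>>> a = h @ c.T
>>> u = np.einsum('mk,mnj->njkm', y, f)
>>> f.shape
(3, 5, 19)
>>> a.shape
(19, 31, 29)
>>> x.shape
(17, 19)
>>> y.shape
(3, 17)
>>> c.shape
(29, 19)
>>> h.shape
(19, 31, 19)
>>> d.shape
(19, 5, 3)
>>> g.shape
(17, 5, 17)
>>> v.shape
(17, 17)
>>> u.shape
(5, 19, 17, 3)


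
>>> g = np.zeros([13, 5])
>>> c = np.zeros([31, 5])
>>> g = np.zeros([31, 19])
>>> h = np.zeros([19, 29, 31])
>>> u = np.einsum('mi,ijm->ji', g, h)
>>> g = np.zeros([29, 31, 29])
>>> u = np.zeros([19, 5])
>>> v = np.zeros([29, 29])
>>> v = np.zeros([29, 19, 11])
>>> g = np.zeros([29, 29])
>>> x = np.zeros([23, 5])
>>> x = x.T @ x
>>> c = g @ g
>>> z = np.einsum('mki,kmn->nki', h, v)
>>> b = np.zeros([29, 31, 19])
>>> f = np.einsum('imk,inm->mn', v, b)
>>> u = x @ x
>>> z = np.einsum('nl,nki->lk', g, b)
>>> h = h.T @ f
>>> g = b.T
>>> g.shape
(19, 31, 29)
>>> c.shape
(29, 29)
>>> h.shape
(31, 29, 31)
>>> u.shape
(5, 5)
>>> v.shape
(29, 19, 11)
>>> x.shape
(5, 5)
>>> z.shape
(29, 31)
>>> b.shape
(29, 31, 19)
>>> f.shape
(19, 31)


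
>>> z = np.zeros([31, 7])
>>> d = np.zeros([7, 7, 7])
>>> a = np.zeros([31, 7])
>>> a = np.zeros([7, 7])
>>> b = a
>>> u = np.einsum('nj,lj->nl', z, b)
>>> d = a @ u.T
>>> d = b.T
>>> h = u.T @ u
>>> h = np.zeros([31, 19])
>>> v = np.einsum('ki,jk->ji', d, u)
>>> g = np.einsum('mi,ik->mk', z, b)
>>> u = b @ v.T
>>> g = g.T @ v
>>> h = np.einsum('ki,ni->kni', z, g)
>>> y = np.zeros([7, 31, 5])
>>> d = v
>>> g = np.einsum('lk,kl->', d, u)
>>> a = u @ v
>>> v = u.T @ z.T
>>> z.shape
(31, 7)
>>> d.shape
(31, 7)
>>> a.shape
(7, 7)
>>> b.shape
(7, 7)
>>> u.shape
(7, 31)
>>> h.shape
(31, 7, 7)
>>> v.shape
(31, 31)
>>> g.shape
()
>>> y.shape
(7, 31, 5)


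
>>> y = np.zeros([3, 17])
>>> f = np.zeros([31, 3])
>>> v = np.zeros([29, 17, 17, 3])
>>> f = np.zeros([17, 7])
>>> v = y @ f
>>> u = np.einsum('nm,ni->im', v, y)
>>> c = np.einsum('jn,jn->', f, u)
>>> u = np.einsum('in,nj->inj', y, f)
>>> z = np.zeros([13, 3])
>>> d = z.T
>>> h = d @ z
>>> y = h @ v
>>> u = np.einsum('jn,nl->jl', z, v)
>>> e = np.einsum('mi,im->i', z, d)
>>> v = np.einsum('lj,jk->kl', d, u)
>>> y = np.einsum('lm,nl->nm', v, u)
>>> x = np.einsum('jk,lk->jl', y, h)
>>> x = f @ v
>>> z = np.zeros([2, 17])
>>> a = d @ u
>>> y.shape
(13, 3)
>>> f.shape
(17, 7)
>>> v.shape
(7, 3)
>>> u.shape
(13, 7)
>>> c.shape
()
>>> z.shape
(2, 17)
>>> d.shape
(3, 13)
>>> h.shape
(3, 3)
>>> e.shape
(3,)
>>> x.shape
(17, 3)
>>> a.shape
(3, 7)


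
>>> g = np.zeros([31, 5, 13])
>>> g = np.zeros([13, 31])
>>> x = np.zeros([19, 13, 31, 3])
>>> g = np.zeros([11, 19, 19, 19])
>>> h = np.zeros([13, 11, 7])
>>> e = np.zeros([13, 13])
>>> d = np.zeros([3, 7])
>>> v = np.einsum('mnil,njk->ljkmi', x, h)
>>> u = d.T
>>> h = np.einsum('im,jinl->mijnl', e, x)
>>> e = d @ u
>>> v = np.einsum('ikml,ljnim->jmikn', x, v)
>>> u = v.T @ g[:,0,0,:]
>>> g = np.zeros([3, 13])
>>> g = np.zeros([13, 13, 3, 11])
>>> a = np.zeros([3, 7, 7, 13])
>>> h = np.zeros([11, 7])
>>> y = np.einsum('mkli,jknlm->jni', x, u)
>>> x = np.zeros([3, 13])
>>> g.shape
(13, 13, 3, 11)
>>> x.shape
(3, 13)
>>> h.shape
(11, 7)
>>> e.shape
(3, 3)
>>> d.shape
(3, 7)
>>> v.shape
(11, 31, 19, 13, 7)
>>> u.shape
(7, 13, 19, 31, 19)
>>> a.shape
(3, 7, 7, 13)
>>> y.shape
(7, 19, 3)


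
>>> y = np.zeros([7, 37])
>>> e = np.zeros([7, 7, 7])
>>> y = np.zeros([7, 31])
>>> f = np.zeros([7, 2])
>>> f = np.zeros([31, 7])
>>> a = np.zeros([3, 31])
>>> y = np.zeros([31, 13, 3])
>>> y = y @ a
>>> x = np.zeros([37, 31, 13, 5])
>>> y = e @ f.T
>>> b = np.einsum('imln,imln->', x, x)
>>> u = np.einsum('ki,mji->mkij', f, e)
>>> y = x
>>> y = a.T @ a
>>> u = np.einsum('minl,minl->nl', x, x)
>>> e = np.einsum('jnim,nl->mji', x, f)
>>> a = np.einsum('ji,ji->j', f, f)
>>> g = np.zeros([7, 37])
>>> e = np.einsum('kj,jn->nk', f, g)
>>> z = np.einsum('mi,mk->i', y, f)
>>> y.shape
(31, 31)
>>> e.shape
(37, 31)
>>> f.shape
(31, 7)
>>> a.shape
(31,)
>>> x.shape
(37, 31, 13, 5)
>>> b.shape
()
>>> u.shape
(13, 5)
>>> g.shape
(7, 37)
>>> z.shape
(31,)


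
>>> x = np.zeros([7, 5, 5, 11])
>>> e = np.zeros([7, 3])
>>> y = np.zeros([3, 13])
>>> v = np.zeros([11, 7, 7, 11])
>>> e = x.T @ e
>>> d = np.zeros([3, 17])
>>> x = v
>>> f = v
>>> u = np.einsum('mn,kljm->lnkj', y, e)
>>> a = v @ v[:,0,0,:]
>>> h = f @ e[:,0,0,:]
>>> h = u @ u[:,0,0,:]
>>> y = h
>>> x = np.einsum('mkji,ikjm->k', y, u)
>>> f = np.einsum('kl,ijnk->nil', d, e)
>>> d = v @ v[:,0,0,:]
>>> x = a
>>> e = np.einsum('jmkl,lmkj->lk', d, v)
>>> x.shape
(11, 7, 7, 11)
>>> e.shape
(11, 7)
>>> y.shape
(5, 13, 11, 5)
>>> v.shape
(11, 7, 7, 11)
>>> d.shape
(11, 7, 7, 11)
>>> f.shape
(5, 11, 17)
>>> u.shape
(5, 13, 11, 5)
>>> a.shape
(11, 7, 7, 11)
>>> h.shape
(5, 13, 11, 5)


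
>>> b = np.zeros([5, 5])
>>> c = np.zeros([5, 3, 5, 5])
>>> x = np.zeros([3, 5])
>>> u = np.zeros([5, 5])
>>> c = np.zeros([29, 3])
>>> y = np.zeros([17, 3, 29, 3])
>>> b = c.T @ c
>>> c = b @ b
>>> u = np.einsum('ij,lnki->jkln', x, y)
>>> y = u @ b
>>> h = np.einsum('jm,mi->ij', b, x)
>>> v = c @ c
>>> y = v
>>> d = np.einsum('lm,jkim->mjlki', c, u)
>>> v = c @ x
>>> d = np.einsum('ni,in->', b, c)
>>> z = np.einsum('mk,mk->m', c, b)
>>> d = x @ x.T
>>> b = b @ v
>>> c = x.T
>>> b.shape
(3, 5)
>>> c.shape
(5, 3)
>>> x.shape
(3, 5)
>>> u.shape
(5, 29, 17, 3)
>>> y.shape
(3, 3)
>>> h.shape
(5, 3)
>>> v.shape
(3, 5)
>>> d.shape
(3, 3)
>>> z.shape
(3,)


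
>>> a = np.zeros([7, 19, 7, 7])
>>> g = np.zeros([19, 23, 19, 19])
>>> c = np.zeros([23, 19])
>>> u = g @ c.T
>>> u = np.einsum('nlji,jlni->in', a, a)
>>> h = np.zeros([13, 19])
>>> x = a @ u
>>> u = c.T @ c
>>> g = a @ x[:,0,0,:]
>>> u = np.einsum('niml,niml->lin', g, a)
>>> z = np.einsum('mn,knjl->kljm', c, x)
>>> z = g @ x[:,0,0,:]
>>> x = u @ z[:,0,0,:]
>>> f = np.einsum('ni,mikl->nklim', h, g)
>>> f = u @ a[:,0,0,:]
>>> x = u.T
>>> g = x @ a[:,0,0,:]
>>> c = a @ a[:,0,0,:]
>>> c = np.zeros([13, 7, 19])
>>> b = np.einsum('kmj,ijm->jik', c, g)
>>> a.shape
(7, 19, 7, 7)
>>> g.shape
(7, 19, 7)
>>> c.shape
(13, 7, 19)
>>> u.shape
(7, 19, 7)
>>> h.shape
(13, 19)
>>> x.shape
(7, 19, 7)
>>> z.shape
(7, 19, 7, 7)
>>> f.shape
(7, 19, 7)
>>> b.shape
(19, 7, 13)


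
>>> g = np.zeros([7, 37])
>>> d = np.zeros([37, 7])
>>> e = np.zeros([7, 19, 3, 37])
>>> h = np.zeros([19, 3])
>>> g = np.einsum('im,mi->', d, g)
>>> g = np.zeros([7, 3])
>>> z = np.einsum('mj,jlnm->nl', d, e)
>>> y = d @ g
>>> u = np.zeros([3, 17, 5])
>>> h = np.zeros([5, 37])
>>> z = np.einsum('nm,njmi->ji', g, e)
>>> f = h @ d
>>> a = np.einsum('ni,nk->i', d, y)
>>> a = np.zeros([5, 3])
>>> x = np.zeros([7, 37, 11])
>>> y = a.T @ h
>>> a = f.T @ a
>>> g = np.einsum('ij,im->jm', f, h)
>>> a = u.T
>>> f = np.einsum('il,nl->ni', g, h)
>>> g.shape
(7, 37)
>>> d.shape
(37, 7)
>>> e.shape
(7, 19, 3, 37)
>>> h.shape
(5, 37)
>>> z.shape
(19, 37)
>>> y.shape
(3, 37)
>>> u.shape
(3, 17, 5)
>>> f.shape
(5, 7)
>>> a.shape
(5, 17, 3)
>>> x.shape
(7, 37, 11)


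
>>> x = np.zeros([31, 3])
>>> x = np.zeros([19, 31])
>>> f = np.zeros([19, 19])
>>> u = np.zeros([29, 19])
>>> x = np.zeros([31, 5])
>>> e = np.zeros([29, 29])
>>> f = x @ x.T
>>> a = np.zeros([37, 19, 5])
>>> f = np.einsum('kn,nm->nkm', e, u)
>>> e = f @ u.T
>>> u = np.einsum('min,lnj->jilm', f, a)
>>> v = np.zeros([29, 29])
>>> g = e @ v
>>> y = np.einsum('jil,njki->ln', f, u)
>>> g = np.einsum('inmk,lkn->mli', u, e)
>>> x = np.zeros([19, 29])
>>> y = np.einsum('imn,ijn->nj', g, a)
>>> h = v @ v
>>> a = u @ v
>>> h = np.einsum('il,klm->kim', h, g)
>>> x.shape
(19, 29)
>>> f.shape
(29, 29, 19)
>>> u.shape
(5, 29, 37, 29)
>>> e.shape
(29, 29, 29)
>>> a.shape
(5, 29, 37, 29)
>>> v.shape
(29, 29)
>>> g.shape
(37, 29, 5)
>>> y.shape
(5, 19)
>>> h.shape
(37, 29, 5)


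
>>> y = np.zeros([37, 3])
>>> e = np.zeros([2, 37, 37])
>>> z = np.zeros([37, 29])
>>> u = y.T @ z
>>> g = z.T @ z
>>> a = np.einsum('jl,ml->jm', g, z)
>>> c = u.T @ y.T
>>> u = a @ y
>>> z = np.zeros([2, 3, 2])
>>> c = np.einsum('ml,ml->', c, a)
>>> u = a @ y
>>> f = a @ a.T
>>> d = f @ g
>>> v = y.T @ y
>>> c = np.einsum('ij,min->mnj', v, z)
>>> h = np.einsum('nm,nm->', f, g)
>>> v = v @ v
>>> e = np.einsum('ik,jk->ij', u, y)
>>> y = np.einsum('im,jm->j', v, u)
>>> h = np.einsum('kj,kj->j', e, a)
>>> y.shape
(29,)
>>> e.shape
(29, 37)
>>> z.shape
(2, 3, 2)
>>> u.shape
(29, 3)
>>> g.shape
(29, 29)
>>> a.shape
(29, 37)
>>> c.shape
(2, 2, 3)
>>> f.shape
(29, 29)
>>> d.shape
(29, 29)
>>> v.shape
(3, 3)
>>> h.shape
(37,)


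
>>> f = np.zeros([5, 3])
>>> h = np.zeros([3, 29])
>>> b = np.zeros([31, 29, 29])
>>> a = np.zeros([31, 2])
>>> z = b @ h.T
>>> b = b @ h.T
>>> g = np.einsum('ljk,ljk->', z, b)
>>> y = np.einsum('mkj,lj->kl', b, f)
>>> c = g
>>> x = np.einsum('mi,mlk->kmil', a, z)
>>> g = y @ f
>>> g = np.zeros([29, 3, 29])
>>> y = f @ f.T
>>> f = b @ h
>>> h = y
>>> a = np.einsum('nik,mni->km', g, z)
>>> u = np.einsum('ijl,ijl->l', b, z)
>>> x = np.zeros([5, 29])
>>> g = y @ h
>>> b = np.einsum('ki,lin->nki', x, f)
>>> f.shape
(31, 29, 29)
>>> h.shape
(5, 5)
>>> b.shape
(29, 5, 29)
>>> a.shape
(29, 31)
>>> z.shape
(31, 29, 3)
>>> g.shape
(5, 5)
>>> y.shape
(5, 5)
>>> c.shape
()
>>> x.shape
(5, 29)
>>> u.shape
(3,)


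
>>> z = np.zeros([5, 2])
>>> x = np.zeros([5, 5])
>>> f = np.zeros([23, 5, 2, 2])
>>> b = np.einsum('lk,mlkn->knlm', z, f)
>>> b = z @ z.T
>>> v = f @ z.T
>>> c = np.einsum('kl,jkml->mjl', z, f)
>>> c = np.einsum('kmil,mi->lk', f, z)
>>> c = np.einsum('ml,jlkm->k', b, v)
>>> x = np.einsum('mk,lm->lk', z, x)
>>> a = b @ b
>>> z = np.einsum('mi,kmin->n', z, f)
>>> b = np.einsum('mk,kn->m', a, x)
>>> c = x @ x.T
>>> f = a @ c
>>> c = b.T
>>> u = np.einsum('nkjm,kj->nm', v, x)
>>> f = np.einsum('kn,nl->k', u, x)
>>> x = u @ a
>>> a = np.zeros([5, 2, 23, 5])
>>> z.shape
(2,)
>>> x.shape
(23, 5)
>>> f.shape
(23,)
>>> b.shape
(5,)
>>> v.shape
(23, 5, 2, 5)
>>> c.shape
(5,)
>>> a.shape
(5, 2, 23, 5)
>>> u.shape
(23, 5)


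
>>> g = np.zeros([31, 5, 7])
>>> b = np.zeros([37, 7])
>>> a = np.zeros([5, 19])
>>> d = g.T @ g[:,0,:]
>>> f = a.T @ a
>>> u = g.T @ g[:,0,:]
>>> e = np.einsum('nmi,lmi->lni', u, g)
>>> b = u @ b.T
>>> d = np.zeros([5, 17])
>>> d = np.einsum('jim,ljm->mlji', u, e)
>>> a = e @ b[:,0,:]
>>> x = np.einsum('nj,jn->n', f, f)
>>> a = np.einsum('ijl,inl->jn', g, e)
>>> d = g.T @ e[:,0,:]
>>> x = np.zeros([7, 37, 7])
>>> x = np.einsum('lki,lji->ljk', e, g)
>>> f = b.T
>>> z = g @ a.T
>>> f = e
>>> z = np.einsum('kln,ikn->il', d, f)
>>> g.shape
(31, 5, 7)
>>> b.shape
(7, 5, 37)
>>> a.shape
(5, 7)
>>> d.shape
(7, 5, 7)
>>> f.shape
(31, 7, 7)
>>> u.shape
(7, 5, 7)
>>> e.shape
(31, 7, 7)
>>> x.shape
(31, 5, 7)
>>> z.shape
(31, 5)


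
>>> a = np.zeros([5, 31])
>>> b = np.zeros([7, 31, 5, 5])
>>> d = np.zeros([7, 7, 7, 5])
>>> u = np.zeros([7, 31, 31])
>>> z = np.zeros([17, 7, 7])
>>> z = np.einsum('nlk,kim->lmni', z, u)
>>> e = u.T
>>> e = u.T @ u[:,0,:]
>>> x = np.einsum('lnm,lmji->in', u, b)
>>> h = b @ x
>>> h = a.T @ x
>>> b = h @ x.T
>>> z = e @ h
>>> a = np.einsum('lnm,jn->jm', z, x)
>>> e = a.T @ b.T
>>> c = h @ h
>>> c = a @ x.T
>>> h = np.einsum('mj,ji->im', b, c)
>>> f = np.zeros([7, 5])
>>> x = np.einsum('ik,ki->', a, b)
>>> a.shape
(5, 31)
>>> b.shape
(31, 5)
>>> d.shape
(7, 7, 7, 5)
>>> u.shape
(7, 31, 31)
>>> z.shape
(31, 31, 31)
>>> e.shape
(31, 31)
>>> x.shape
()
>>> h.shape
(5, 31)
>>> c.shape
(5, 5)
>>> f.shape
(7, 5)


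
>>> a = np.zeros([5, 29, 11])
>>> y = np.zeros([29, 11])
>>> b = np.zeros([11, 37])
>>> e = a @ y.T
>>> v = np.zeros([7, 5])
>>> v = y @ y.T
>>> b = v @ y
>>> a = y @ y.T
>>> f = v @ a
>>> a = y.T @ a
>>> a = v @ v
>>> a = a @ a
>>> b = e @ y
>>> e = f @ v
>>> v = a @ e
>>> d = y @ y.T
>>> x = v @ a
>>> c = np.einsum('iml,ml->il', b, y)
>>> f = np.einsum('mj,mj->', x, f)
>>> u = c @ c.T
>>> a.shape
(29, 29)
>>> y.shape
(29, 11)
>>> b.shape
(5, 29, 11)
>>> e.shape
(29, 29)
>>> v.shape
(29, 29)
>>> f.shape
()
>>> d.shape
(29, 29)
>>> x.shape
(29, 29)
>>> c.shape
(5, 11)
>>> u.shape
(5, 5)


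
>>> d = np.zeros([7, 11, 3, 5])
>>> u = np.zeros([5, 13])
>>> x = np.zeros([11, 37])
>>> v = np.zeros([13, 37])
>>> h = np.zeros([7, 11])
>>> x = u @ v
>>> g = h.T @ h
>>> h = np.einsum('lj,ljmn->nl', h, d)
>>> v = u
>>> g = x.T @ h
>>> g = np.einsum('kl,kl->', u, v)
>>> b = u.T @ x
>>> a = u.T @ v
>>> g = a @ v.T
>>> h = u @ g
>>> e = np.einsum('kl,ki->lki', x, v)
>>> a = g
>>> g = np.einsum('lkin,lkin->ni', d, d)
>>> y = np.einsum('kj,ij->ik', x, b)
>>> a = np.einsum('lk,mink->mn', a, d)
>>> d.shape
(7, 11, 3, 5)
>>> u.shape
(5, 13)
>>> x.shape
(5, 37)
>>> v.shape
(5, 13)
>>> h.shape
(5, 5)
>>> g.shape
(5, 3)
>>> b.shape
(13, 37)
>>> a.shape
(7, 3)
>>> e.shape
(37, 5, 13)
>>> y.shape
(13, 5)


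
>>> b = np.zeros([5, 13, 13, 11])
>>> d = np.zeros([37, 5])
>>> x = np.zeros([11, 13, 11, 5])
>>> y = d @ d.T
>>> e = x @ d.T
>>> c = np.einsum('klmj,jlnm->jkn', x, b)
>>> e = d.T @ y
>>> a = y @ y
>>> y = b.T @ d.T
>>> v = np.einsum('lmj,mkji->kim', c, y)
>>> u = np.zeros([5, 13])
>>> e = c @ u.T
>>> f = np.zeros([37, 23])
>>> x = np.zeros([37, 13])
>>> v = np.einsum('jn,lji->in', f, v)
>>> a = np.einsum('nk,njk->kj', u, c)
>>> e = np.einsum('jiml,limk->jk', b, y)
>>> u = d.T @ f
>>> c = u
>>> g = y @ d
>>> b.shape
(5, 13, 13, 11)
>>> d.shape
(37, 5)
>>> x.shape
(37, 13)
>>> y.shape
(11, 13, 13, 37)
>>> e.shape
(5, 37)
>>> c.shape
(5, 23)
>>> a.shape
(13, 11)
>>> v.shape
(11, 23)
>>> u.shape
(5, 23)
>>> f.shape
(37, 23)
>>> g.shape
(11, 13, 13, 5)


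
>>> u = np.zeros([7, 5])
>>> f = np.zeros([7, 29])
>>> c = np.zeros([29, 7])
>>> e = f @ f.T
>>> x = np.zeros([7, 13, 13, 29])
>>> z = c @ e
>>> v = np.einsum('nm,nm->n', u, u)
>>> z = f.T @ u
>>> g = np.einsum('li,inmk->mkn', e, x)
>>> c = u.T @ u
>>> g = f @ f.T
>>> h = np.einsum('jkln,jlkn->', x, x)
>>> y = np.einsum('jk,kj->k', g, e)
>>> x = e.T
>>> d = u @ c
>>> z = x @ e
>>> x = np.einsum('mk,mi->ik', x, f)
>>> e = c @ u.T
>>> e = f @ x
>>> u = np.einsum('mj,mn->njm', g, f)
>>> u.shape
(29, 7, 7)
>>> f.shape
(7, 29)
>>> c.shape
(5, 5)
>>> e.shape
(7, 7)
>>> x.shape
(29, 7)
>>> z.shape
(7, 7)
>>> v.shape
(7,)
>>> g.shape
(7, 7)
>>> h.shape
()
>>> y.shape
(7,)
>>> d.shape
(7, 5)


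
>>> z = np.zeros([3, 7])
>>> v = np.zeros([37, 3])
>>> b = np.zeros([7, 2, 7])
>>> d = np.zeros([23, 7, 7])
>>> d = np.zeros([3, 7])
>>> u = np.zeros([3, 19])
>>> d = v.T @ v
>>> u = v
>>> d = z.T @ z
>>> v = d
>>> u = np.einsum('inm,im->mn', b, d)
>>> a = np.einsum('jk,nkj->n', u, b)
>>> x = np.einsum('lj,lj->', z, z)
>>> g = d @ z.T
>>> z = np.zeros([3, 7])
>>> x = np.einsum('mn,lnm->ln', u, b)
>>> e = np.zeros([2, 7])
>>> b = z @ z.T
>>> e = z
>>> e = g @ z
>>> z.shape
(3, 7)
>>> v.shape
(7, 7)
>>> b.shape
(3, 3)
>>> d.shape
(7, 7)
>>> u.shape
(7, 2)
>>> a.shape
(7,)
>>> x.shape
(7, 2)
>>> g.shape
(7, 3)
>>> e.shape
(7, 7)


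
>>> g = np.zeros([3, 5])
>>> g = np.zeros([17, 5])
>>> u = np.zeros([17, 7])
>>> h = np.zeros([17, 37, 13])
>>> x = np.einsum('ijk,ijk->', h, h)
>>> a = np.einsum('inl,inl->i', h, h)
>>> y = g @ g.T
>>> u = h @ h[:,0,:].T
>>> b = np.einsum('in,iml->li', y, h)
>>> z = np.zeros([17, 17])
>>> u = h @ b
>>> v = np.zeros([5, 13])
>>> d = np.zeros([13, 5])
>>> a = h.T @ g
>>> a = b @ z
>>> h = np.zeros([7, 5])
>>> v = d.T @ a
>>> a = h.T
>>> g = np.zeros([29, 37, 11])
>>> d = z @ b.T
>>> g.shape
(29, 37, 11)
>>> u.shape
(17, 37, 17)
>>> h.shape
(7, 5)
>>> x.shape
()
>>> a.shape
(5, 7)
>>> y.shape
(17, 17)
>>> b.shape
(13, 17)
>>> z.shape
(17, 17)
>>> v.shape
(5, 17)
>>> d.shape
(17, 13)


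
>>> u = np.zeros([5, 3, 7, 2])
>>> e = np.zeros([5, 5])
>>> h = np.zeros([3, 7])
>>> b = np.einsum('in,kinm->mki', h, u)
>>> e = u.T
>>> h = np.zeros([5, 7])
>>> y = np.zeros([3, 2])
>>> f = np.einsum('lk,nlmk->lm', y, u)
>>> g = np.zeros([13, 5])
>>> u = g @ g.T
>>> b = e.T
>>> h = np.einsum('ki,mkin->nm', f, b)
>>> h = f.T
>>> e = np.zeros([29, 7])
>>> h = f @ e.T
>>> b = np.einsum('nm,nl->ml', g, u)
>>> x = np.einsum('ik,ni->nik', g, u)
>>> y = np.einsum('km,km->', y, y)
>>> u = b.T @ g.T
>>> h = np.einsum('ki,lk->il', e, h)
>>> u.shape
(13, 13)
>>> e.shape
(29, 7)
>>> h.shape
(7, 3)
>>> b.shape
(5, 13)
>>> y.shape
()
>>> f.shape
(3, 7)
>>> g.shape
(13, 5)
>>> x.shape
(13, 13, 5)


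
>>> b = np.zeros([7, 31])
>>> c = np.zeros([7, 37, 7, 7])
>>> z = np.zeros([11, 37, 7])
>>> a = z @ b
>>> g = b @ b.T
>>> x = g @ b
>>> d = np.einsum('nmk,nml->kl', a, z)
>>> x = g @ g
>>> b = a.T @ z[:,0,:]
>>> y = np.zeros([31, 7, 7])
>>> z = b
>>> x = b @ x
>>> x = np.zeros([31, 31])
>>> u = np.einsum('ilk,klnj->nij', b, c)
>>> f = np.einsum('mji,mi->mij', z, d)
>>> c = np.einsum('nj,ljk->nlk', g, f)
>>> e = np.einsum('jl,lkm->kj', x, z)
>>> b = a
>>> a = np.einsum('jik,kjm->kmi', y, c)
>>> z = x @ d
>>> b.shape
(11, 37, 31)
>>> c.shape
(7, 31, 37)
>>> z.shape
(31, 7)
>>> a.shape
(7, 37, 7)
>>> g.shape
(7, 7)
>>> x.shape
(31, 31)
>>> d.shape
(31, 7)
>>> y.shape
(31, 7, 7)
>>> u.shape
(7, 31, 7)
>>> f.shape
(31, 7, 37)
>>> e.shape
(37, 31)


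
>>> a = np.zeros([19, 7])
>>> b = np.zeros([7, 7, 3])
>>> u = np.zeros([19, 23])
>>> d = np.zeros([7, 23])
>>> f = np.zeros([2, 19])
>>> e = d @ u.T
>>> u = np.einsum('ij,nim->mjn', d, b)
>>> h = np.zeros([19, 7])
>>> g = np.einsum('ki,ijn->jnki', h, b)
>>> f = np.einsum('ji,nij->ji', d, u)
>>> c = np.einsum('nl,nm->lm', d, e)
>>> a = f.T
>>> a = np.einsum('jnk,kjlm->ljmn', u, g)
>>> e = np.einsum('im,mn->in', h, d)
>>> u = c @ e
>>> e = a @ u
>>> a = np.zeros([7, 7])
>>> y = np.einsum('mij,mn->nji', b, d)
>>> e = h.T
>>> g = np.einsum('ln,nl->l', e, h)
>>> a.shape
(7, 7)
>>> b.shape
(7, 7, 3)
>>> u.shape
(23, 23)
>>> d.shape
(7, 23)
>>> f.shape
(7, 23)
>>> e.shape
(7, 19)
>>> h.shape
(19, 7)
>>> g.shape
(7,)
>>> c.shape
(23, 19)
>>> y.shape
(23, 3, 7)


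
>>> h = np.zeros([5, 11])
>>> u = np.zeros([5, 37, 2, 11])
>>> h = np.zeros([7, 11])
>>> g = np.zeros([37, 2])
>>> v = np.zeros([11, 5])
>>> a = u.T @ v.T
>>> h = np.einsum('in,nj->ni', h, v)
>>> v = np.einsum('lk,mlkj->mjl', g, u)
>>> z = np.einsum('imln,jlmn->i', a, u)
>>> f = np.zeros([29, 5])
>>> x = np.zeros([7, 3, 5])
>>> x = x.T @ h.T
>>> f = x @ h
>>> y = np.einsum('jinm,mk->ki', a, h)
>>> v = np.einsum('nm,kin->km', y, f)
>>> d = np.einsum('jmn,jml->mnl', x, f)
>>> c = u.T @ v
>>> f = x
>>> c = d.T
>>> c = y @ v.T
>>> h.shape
(11, 7)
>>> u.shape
(5, 37, 2, 11)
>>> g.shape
(37, 2)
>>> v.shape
(5, 2)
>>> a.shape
(11, 2, 37, 11)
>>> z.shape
(11,)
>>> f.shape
(5, 3, 11)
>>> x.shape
(5, 3, 11)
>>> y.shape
(7, 2)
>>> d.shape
(3, 11, 7)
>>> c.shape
(7, 5)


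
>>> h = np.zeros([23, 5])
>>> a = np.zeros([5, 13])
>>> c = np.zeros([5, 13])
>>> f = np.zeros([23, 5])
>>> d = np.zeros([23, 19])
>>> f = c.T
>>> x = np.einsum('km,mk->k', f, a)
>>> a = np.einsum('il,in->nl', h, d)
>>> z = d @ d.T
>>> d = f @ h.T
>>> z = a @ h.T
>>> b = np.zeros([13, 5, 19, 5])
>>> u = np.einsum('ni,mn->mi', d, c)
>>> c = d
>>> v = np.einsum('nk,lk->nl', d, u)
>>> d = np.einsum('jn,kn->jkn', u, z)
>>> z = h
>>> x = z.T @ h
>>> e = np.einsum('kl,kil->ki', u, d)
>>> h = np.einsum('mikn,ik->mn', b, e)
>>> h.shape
(13, 5)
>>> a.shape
(19, 5)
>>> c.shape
(13, 23)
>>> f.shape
(13, 5)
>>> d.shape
(5, 19, 23)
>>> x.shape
(5, 5)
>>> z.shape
(23, 5)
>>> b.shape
(13, 5, 19, 5)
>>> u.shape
(5, 23)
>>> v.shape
(13, 5)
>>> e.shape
(5, 19)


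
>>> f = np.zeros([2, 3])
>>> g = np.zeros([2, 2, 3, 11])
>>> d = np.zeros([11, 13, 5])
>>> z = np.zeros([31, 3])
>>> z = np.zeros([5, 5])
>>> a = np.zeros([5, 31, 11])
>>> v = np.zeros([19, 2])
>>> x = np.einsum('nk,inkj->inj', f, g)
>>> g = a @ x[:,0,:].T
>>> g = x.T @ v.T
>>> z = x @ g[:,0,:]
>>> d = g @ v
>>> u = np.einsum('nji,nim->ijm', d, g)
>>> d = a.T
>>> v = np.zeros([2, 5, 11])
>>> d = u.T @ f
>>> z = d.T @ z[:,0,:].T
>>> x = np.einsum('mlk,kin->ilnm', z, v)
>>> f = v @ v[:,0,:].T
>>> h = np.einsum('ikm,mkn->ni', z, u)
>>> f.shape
(2, 5, 2)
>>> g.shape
(11, 2, 19)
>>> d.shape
(19, 2, 3)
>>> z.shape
(3, 2, 2)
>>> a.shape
(5, 31, 11)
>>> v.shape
(2, 5, 11)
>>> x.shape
(5, 2, 11, 3)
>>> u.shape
(2, 2, 19)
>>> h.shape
(19, 3)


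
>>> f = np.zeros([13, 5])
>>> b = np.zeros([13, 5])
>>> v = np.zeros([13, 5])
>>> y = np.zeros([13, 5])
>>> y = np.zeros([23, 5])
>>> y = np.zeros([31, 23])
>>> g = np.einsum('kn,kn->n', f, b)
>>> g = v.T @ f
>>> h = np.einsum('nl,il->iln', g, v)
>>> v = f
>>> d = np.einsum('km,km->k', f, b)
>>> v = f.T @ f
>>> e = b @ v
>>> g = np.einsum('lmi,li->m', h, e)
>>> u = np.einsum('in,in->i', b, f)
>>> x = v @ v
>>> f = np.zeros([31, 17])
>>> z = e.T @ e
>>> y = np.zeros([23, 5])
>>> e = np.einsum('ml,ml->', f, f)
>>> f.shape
(31, 17)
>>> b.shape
(13, 5)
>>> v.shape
(5, 5)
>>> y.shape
(23, 5)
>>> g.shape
(5,)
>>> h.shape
(13, 5, 5)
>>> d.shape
(13,)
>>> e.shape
()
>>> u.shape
(13,)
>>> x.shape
(5, 5)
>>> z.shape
(5, 5)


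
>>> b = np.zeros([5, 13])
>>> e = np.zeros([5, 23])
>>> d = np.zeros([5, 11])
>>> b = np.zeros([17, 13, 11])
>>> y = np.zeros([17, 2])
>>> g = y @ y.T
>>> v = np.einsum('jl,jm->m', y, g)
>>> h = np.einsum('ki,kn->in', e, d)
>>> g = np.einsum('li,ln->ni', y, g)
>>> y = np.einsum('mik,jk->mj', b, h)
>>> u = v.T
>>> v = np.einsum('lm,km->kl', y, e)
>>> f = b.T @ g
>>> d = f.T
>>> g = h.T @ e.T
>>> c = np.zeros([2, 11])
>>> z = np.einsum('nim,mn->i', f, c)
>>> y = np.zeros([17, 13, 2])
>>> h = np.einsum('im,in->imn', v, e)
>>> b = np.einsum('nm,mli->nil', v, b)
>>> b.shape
(5, 11, 13)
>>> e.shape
(5, 23)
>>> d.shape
(2, 13, 11)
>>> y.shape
(17, 13, 2)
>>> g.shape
(11, 5)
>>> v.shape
(5, 17)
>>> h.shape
(5, 17, 23)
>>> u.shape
(17,)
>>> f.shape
(11, 13, 2)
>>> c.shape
(2, 11)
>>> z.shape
(13,)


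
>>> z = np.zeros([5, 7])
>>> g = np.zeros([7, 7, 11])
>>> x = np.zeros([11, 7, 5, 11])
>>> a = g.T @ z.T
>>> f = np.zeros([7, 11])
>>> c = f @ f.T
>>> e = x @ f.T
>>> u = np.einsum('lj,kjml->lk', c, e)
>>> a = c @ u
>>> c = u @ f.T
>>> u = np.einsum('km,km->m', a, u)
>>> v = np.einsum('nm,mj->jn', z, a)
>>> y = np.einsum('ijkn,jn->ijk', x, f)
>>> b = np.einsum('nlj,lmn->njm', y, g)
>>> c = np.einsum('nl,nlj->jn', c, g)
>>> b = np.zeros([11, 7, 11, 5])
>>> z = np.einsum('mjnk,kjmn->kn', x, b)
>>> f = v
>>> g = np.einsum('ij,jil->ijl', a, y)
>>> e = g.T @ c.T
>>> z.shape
(11, 5)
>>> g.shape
(7, 11, 5)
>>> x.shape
(11, 7, 5, 11)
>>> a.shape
(7, 11)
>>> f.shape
(11, 5)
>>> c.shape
(11, 7)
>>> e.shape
(5, 11, 11)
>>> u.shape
(11,)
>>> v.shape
(11, 5)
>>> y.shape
(11, 7, 5)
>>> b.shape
(11, 7, 11, 5)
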